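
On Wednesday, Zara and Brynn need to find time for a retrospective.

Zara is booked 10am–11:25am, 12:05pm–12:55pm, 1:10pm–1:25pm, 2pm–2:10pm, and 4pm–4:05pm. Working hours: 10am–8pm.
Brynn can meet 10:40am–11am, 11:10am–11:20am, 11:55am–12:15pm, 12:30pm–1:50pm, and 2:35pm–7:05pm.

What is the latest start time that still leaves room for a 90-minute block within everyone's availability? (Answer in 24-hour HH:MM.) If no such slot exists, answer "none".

17:35

Zara free within 10:00–20:00: 11:25–12:05, 12:55–13:10, 13:25–14:00, 14:10–16:00, 16:05–20:00.
Zara ∩ Brynn: 11:55–12:05, 12:55–13:10, 13:25–13:50, 14:35–16:00, 16:05–19:05.
Windows ≥ 90 min: 16:05–19:05.
Latest start in the last window 16:05–19:05 is 19:05 − 90 min = 17:35.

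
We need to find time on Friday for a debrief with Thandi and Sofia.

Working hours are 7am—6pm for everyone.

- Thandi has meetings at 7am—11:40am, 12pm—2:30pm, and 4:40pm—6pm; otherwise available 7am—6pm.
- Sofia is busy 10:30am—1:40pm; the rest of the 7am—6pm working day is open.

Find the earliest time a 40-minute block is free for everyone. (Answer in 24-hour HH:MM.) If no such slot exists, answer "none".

14:30

Thandi free within 07:00–18:00: 11:40–12:00, 14:30–16:40.
Sofia free within 07:00–18:00: 07:00–10:30, 13:40–18:00.
Thandi ∩ Sofia: 14:30–16:40.
Windows ≥ 40 min: 14:30–16:40.
Earliest such window starts at 14:30.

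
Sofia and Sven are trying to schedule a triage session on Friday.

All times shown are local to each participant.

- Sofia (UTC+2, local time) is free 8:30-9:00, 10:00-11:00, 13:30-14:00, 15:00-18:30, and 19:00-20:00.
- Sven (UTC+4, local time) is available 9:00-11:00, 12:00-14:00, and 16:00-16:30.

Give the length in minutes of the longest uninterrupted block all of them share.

Sofia → UTC: 06:30–07:00, 08:00–09:00, 11:30–12:00, 13:00–16:30, 17:00–18:00.
Sven → UTC: 05:00–07:00, 08:00–10:00, 12:00–12:30.
Sofia ∩ Sven: 06:30–07:00, 08:00–09:00.
Common window lengths: 30, 60 min; longest is 60.

60 minutes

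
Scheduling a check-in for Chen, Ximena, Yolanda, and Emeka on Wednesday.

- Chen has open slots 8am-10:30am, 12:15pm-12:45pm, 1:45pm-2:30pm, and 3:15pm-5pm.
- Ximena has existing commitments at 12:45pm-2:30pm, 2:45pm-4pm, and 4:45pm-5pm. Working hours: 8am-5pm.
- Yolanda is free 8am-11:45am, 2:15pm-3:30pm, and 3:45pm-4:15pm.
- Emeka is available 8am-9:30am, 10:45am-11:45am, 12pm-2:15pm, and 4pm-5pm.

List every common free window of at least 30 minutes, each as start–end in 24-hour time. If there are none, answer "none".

Ximena free within 08:00–17:00: 08:00–12:45, 14:30–14:45, 16:00–16:45.
Chen ∩ Ximena: 08:00–10:30, 12:15–12:45, 16:00–16:45.
Chen ∩ Ximena ∩ Yolanda: 08:00–10:30, 16:00–16:15.
Chen ∩ Ximena ∩ Yolanda ∩ Emeka: 08:00–09:30, 16:00–16:15.
Windows ≥ 30 min: 08:00–09:30.

08:00–09:30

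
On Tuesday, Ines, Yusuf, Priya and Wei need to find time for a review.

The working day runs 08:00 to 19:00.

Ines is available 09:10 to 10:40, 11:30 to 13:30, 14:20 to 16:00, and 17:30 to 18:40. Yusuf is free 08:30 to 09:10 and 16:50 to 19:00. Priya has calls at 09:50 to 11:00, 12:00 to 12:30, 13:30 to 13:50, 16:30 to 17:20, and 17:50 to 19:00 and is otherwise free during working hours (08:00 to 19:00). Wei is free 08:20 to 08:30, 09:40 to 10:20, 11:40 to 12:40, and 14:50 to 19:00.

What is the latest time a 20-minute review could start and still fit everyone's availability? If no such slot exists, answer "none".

Priya free within 08:00–19:00: 08:00–09:50, 11:00–12:00, 12:30–13:30, 13:50–16:30, 17:20–17:50.
Ines ∩ Yusuf: 17:30–18:40.
Ines ∩ Yusuf ∩ Priya: 17:30–17:50.
Ines ∩ Yusuf ∩ Priya ∩ Wei: 17:30–17:50.
Windows ≥ 20 min: 17:30–17:50.
Latest start in the last window 17:30–17:50 is 17:50 − 20 min = 17:30.

17:30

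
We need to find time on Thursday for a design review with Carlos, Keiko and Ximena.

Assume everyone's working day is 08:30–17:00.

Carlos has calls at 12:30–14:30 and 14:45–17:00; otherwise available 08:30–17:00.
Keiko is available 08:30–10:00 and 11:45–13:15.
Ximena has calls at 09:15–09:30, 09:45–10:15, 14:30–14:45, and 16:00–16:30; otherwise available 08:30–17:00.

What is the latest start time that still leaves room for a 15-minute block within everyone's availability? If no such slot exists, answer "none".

12:15

Carlos free within 08:30–17:00: 08:30–12:30, 14:30–14:45.
Ximena free within 08:30–17:00: 08:30–09:15, 09:30–09:45, 10:15–14:30, 14:45–16:00, 16:30–17:00.
Carlos ∩ Keiko: 08:30–10:00, 11:45–12:30.
Carlos ∩ Keiko ∩ Ximena: 08:30–09:15, 09:30–09:45, 11:45–12:30.
Windows ≥ 15 min: 08:30–09:15, 09:30–09:45, 11:45–12:30.
Latest start in the last window 11:45–12:30 is 12:30 − 15 min = 12:15.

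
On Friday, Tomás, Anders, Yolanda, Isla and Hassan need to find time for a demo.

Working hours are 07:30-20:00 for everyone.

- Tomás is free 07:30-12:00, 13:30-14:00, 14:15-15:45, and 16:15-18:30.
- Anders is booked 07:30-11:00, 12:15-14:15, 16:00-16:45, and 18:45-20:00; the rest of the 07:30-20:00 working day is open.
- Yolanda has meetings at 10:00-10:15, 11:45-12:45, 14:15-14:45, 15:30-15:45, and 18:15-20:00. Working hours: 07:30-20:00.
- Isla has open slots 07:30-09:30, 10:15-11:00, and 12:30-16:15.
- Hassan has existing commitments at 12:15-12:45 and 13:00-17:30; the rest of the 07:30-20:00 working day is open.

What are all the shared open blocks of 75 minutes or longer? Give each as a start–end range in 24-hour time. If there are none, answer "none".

Anders free within 07:30–20:00: 11:00–12:15, 14:15–16:00, 16:45–18:45.
Yolanda free within 07:30–20:00: 07:30–10:00, 10:15–11:45, 12:45–14:15, 14:45–15:30, 15:45–18:15.
Hassan free within 07:30–20:00: 07:30–12:15, 12:45–13:00, 17:30–20:00.
Tomás ∩ Anders: 11:00–12:00, 14:15–15:45, 16:45–18:30.
Tomás ∩ Anders ∩ Yolanda: 11:00–11:45, 14:45–15:30, 16:45–18:15.
Tomás ∩ Anders ∩ Yolanda ∩ Isla: 14:45–15:30.
Tomás ∩ Anders ∩ Yolanda ∩ Isla ∩ Hassan: (none).
Windows ≥ 75 min: (none).

none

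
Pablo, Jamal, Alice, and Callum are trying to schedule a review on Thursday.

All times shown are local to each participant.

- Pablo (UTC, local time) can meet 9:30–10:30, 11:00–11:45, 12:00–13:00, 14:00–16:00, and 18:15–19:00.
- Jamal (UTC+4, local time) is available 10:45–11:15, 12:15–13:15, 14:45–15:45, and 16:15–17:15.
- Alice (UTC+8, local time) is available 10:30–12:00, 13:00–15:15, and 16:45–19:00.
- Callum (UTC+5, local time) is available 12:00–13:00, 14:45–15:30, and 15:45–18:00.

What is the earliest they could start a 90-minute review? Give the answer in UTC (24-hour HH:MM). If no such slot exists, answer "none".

Pablo → UTC: 09:30–10:30, 11:00–11:45, 12:00–13:00, 14:00–16:00, 18:15–19:00.
Jamal → UTC: 06:45–07:15, 08:15–09:15, 10:45–11:45, 12:15–13:15.
Alice → UTC: 02:30–04:00, 05:00–07:15, 08:45–11:00.
Callum → UTC: 07:00–08:00, 09:45–10:30, 10:45–13:00.
Pablo ∩ Jamal: 11:00–11:45, 12:15–13:00.
Pablo ∩ Jamal ∩ Alice: (none).
Pablo ∩ Jamal ∩ Alice ∩ Callum: (none).
Windows ≥ 90 min: (none).

none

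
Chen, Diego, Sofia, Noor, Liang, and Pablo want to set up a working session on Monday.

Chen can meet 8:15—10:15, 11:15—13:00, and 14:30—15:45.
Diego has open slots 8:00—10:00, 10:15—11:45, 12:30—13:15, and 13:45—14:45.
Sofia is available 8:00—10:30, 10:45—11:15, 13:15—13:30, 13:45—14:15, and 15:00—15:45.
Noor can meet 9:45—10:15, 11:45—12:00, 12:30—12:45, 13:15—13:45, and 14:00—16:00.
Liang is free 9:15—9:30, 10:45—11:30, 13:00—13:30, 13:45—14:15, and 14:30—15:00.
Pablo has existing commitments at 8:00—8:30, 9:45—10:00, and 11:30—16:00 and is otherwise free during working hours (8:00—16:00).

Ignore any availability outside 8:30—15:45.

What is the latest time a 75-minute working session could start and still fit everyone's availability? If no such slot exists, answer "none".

Pablo free within 08:00–16:00: 08:30–09:45, 10:00–11:30.
Chen ∩ Diego: 08:15–10:00, 11:15–11:45, 12:30–13:00, 14:30–14:45.
Chen ∩ Diego ∩ Sofia: 08:15–10:00.
Chen ∩ Diego ∩ Sofia ∩ Noor: 09:45–10:00.
Chen ∩ Diego ∩ Sofia ∩ Noor ∩ Liang: (none).
Chen ∩ Diego ∩ Sofia ∩ Noor ∩ Liang ∩ Pablo: (none).
Restricted to 08:30–15:45: (none).
Windows ≥ 75 min: (none).

none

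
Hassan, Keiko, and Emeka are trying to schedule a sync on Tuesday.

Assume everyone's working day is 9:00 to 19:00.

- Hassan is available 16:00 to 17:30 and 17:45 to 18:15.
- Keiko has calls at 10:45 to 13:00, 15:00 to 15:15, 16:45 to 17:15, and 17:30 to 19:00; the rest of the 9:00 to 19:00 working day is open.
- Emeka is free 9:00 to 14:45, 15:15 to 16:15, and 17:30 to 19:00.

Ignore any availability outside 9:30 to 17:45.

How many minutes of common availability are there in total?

Keiko free within 09:00–19:00: 09:00–10:45, 13:00–15:00, 15:15–16:45, 17:15–17:30.
Hassan ∩ Keiko: 16:00–16:45, 17:15–17:30.
Hassan ∩ Keiko ∩ Emeka: 16:00–16:15.
Restricted to 09:30–17:45: 16:00–16:15.
Total common minutes: 15.

15 minutes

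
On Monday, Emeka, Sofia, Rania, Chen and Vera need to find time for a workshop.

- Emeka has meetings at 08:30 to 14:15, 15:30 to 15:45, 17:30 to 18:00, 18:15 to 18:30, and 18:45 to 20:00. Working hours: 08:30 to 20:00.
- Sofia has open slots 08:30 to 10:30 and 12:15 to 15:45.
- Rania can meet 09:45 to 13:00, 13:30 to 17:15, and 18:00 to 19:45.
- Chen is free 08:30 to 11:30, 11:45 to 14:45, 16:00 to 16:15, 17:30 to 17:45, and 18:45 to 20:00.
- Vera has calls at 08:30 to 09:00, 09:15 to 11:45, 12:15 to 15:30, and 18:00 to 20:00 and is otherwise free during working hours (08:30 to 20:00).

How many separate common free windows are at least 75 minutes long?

0

Emeka free within 08:30–20:00: 14:15–15:30, 15:45–17:30, 18:00–18:15, 18:30–18:45.
Vera free within 08:30–20:00: 09:00–09:15, 11:45–12:15, 15:30–18:00.
Emeka ∩ Sofia: 14:15–15:30.
Emeka ∩ Sofia ∩ Rania: 14:15–15:30.
Emeka ∩ Sofia ∩ Rania ∩ Chen: 14:15–14:45.
Emeka ∩ Sofia ∩ Rania ∩ Chen ∩ Vera: (none).
Windows ≥ 75 min: (none).
That's 0 windows.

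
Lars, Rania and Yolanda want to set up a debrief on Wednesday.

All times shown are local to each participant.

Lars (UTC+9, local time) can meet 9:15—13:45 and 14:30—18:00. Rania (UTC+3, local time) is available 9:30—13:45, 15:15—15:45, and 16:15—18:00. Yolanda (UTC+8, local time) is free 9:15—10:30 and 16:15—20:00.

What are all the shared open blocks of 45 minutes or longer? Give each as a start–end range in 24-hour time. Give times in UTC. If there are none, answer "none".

08:15–09:00

Lars → UTC: 00:15–04:45, 05:30–09:00.
Rania → UTC: 06:30–10:45, 12:15–12:45, 13:15–15:00.
Yolanda → UTC: 01:15–02:30, 08:15–12:00.
Lars ∩ Rania: 06:30–09:00.
Lars ∩ Rania ∩ Yolanda: 08:15–09:00.
Windows ≥ 45 min: 08:15–09:00.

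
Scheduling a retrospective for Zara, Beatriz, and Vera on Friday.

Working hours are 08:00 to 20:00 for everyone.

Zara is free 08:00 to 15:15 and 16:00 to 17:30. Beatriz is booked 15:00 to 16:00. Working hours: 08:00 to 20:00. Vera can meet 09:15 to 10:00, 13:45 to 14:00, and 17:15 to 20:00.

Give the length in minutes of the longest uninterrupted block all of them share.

Beatriz free within 08:00–20:00: 08:00–15:00, 16:00–20:00.
Zara ∩ Beatriz: 08:00–15:00, 16:00–17:30.
Zara ∩ Beatriz ∩ Vera: 09:15–10:00, 13:45–14:00, 17:15–17:30.
Common window lengths: 45, 15, 15 min; longest is 45.

45 minutes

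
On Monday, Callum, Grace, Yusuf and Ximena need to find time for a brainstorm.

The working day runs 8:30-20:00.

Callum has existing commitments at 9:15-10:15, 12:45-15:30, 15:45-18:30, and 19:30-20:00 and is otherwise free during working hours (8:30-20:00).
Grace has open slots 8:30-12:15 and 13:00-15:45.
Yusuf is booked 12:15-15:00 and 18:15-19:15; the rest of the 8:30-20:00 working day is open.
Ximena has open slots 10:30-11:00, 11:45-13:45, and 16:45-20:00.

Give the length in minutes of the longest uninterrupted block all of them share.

Callum free within 08:30–20:00: 08:30–09:15, 10:15–12:45, 15:30–15:45, 18:30–19:30.
Yusuf free within 08:30–20:00: 08:30–12:15, 15:00–18:15, 19:15–20:00.
Callum ∩ Grace: 08:30–09:15, 10:15–12:15, 15:30–15:45.
Callum ∩ Grace ∩ Yusuf: 08:30–09:15, 10:15–12:15, 15:30–15:45.
Callum ∩ Grace ∩ Yusuf ∩ Ximena: 10:30–11:00, 11:45–12:15.
Common window lengths: 30, 30 min; longest is 30.

30 minutes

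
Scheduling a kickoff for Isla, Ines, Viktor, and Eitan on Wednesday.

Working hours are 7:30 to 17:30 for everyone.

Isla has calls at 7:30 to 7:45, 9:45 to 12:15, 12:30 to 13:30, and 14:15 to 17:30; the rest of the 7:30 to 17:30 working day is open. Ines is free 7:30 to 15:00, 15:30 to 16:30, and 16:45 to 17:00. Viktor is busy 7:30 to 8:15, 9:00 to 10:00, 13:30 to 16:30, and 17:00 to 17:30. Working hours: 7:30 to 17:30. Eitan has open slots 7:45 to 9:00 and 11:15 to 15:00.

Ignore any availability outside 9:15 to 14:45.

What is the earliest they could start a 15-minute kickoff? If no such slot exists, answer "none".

12:15

Isla free within 07:30–17:30: 07:45–09:45, 12:15–12:30, 13:30–14:15.
Viktor free within 07:30–17:30: 08:15–09:00, 10:00–13:30, 16:30–17:00.
Isla ∩ Ines: 07:45–09:45, 12:15–12:30, 13:30–14:15.
Isla ∩ Ines ∩ Viktor: 08:15–09:00, 12:15–12:30.
Isla ∩ Ines ∩ Viktor ∩ Eitan: 08:15–09:00, 12:15–12:30.
Restricted to 09:15–14:45: 12:15–12:30.
Windows ≥ 15 min: 12:15–12:30.
Earliest such window starts at 12:15.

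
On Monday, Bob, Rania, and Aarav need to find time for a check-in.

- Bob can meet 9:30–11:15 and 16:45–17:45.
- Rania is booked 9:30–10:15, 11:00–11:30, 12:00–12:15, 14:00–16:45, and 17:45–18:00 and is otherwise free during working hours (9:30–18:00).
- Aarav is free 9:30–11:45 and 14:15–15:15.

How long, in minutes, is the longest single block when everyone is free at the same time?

Rania free within 09:30–18:00: 10:15–11:00, 11:30–12:00, 12:15–14:00, 16:45–17:45.
Bob ∩ Rania: 10:15–11:00, 16:45–17:45.
Bob ∩ Rania ∩ Aarav: 10:15–11:00.
Single common window of 45 minutes.

45 minutes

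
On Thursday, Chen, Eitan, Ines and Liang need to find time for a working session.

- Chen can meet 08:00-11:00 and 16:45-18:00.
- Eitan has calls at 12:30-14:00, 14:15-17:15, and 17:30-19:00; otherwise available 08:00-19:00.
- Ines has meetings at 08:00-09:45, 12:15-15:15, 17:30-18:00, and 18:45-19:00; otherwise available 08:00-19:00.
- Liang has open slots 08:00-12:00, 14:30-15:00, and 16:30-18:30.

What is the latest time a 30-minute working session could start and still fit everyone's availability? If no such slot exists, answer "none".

Eitan free within 08:00–19:00: 08:00–12:30, 14:00–14:15, 17:15–17:30.
Ines free within 08:00–19:00: 09:45–12:15, 15:15–17:30, 18:00–18:45.
Chen ∩ Eitan: 08:00–11:00, 17:15–17:30.
Chen ∩ Eitan ∩ Ines: 09:45–11:00, 17:15–17:30.
Chen ∩ Eitan ∩ Ines ∩ Liang: 09:45–11:00, 17:15–17:30.
Windows ≥ 30 min: 09:45–11:00.
Latest start in the last window 09:45–11:00 is 11:00 − 30 min = 10:30.

10:30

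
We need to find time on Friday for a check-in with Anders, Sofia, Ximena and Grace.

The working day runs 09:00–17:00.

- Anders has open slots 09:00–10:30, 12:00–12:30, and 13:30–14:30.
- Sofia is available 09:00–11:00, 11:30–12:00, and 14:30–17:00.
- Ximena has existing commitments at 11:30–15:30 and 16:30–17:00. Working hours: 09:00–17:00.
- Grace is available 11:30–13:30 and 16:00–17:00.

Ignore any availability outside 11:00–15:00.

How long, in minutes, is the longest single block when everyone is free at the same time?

0 minutes

Ximena free within 09:00–17:00: 09:00–11:30, 15:30–16:30.
Anders ∩ Sofia: 09:00–10:30.
Anders ∩ Sofia ∩ Ximena: 09:00–10:30.
Anders ∩ Sofia ∩ Ximena ∩ Grace: (none).
Restricted to 11:00–15:00: (none).
No common window.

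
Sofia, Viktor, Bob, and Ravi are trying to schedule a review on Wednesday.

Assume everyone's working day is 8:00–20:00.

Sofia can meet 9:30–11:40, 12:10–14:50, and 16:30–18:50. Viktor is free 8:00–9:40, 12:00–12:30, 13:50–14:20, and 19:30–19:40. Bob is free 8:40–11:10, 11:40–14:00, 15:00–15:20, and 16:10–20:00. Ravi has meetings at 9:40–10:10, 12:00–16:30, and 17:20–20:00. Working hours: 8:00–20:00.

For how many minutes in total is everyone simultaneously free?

10 minutes

Ravi free within 08:00–20:00: 08:00–09:40, 10:10–12:00, 16:30–17:20.
Sofia ∩ Viktor: 09:30–09:40, 12:10–12:30, 13:50–14:20.
Sofia ∩ Viktor ∩ Bob: 09:30–09:40, 12:10–12:30, 13:50–14:00.
Sofia ∩ Viktor ∩ Bob ∩ Ravi: 09:30–09:40.
Total common minutes: 10.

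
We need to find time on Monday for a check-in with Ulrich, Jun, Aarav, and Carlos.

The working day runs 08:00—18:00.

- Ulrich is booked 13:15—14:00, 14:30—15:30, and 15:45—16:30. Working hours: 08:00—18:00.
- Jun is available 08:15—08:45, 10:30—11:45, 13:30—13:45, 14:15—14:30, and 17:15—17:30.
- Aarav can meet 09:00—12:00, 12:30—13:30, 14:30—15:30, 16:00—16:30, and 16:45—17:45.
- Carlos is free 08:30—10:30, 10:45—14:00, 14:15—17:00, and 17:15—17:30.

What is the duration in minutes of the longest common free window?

Ulrich free within 08:00–18:00: 08:00–13:15, 14:00–14:30, 15:30–15:45, 16:30–18:00.
Ulrich ∩ Jun: 08:15–08:45, 10:30–11:45, 14:15–14:30, 17:15–17:30.
Ulrich ∩ Jun ∩ Aarav: 10:30–11:45, 17:15–17:30.
Ulrich ∩ Jun ∩ Aarav ∩ Carlos: 10:45–11:45, 17:15–17:30.
Common window lengths: 60, 15 min; longest is 60.

60 minutes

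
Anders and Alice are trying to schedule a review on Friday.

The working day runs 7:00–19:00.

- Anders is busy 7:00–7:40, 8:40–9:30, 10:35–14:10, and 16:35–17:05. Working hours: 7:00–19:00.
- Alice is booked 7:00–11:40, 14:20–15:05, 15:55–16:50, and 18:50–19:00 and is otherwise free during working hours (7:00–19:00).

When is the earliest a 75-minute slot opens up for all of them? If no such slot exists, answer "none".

17:05

Anders free within 07:00–19:00: 07:40–08:40, 09:30–10:35, 14:10–16:35, 17:05–19:00.
Alice free within 07:00–19:00: 11:40–14:20, 15:05–15:55, 16:50–18:50.
Anders ∩ Alice: 14:10–14:20, 15:05–15:55, 17:05–18:50.
Windows ≥ 75 min: 17:05–18:50.
Earliest such window starts at 17:05.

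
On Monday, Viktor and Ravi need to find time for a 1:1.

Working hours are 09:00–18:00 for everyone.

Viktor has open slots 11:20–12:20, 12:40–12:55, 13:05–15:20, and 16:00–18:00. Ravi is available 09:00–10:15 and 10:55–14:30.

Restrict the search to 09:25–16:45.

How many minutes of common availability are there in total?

Viktor ∩ Ravi: 11:20–12:20, 12:40–12:55, 13:05–14:30.
Restricted to 09:25–16:45: 11:20–12:20, 12:40–12:55, 13:05–14:30.
Total common minutes: 60 + 15 + 85 = 160.

160 minutes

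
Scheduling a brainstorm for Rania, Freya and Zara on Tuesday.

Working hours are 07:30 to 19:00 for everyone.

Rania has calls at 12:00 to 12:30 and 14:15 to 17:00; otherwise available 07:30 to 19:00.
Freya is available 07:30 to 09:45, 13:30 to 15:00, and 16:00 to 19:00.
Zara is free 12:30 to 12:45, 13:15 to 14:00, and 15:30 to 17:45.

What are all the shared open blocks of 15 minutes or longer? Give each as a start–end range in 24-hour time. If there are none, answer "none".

Rania free within 07:30–19:00: 07:30–12:00, 12:30–14:15, 17:00–19:00.
Rania ∩ Freya: 07:30–09:45, 13:30–14:15, 17:00–19:00.
Rania ∩ Freya ∩ Zara: 13:30–14:00, 17:00–17:45.
Windows ≥ 15 min: 13:30–14:00, 17:00–17:45.

13:30–14:00, 17:00–17:45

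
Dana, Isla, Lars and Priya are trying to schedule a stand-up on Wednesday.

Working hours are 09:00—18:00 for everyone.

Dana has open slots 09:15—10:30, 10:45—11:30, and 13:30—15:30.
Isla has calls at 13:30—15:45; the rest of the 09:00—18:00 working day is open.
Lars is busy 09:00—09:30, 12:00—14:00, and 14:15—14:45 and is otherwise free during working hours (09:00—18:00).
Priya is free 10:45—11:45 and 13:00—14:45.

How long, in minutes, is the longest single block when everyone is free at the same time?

Isla free within 09:00–18:00: 09:00–13:30, 15:45–18:00.
Lars free within 09:00–18:00: 09:30–12:00, 14:00–14:15, 14:45–18:00.
Dana ∩ Isla: 09:15–10:30, 10:45–11:30.
Dana ∩ Isla ∩ Lars: 09:30–10:30, 10:45–11:30.
Dana ∩ Isla ∩ Lars ∩ Priya: 10:45–11:30.
Single common window of 45 minutes.

45 minutes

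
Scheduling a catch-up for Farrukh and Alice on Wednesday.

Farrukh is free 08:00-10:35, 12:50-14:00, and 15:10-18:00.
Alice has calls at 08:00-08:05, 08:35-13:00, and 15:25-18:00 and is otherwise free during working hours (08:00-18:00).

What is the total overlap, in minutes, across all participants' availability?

Alice free within 08:00–18:00: 08:05–08:35, 13:00–15:25.
Farrukh ∩ Alice: 08:05–08:35, 13:00–14:00, 15:10–15:25.
Total common minutes: 30 + 60 + 15 = 105.

105 minutes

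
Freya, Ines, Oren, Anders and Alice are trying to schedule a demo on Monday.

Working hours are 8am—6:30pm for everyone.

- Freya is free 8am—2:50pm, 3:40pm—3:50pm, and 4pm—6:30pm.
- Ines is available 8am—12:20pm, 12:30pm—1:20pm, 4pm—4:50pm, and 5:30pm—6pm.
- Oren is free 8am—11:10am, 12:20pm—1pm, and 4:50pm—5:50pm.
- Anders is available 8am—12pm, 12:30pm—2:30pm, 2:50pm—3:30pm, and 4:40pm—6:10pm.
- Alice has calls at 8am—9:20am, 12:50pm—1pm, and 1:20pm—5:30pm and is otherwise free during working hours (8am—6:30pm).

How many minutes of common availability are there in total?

Alice free within 08:00–18:30: 09:20–12:50, 13:00–13:20, 17:30–18:30.
Freya ∩ Ines: 08:00–12:20, 12:30–13:20, 16:00–16:50, 17:30–18:00.
Freya ∩ Ines ∩ Oren: 08:00–11:10, 12:30–13:00, 17:30–17:50.
Freya ∩ Ines ∩ Oren ∩ Anders: 08:00–11:10, 12:30–13:00, 17:30–17:50.
Freya ∩ Ines ∩ Oren ∩ Anders ∩ Alice: 09:20–11:10, 12:30–12:50, 17:30–17:50.
Total common minutes: 110 + 20 + 20 = 150.

150 minutes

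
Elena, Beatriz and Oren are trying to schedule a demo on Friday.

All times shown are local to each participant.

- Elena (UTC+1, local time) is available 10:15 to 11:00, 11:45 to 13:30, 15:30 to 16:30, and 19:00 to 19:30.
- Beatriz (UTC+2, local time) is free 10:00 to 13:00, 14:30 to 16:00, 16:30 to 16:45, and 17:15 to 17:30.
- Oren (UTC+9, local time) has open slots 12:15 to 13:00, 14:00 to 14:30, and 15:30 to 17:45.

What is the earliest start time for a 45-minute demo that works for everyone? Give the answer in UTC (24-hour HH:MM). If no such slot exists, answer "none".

none

Elena → UTC: 09:15–10:00, 10:45–12:30, 14:30–15:30, 18:00–18:30.
Beatriz → UTC: 08:00–11:00, 12:30–14:00, 14:30–14:45, 15:15–15:30.
Oren → UTC: 03:15–04:00, 05:00–05:30, 06:30–08:45.
Elena ∩ Beatriz: 09:15–10:00, 10:45–11:00, 14:30–14:45, 15:15–15:30.
Elena ∩ Beatriz ∩ Oren: (none).
Windows ≥ 45 min: (none).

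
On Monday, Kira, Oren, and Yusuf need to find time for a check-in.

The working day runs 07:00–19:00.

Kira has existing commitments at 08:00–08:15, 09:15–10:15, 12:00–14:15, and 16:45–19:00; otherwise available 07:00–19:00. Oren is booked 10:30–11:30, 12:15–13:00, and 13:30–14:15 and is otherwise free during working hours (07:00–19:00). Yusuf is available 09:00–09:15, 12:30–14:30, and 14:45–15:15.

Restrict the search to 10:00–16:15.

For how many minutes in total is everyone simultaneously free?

Kira free within 07:00–19:00: 07:00–08:00, 08:15–09:15, 10:15–12:00, 14:15–16:45.
Oren free within 07:00–19:00: 07:00–10:30, 11:30–12:15, 13:00–13:30, 14:15–19:00.
Kira ∩ Oren: 07:00–08:00, 08:15–09:15, 10:15–10:30, 11:30–12:00, 14:15–16:45.
Kira ∩ Oren ∩ Yusuf: 09:00–09:15, 14:15–14:30, 14:45–15:15.
Restricted to 10:00–16:15: 14:15–14:30, 14:45–15:15.
Total common minutes: 15 + 30 = 45.

45 minutes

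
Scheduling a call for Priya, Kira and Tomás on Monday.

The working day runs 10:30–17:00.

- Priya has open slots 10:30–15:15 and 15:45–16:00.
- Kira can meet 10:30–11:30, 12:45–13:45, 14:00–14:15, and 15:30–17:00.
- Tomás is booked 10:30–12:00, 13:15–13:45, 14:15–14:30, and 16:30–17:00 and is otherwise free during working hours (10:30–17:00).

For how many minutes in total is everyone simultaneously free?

Tomás free within 10:30–17:00: 12:00–13:15, 13:45–14:15, 14:30–16:30.
Priya ∩ Kira: 10:30–11:30, 12:45–13:45, 14:00–14:15, 15:45–16:00.
Priya ∩ Kira ∩ Tomás: 12:45–13:15, 14:00–14:15, 15:45–16:00.
Total common minutes: 30 + 15 + 15 = 60.

60 minutes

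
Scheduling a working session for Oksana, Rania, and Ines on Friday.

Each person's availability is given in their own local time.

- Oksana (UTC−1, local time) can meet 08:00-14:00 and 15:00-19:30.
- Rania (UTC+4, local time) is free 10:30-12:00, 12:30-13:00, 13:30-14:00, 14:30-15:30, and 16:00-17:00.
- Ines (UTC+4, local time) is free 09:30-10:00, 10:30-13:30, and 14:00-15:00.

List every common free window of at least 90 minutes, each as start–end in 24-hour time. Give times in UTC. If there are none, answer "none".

Oksana → UTC: 09:00–15:00, 16:00–20:30.
Rania → UTC: 06:30–08:00, 08:30–09:00, 09:30–10:00, 10:30–11:30, 12:00–13:00.
Ines → UTC: 05:30–06:00, 06:30–09:30, 10:00–11:00.
Oksana ∩ Rania: 09:30–10:00, 10:30–11:30, 12:00–13:00.
Oksana ∩ Rania ∩ Ines: 10:30–11:00.
Windows ≥ 90 min: (none).

none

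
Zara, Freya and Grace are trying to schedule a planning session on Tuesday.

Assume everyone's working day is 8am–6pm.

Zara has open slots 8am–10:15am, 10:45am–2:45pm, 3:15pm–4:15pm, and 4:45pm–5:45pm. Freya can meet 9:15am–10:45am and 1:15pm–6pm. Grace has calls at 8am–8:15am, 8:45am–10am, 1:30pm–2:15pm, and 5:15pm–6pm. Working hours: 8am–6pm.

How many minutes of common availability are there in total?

Grace free within 08:00–18:00: 08:15–08:45, 10:00–13:30, 14:15–17:15.
Zara ∩ Freya: 09:15–10:15, 13:15–14:45, 15:15–16:15, 16:45–17:45.
Zara ∩ Freya ∩ Grace: 10:00–10:15, 13:15–13:30, 14:15–14:45, 15:15–16:15, 16:45–17:15.
Total common minutes: 15 + 15 + 30 + 60 + 30 = 150.

150 minutes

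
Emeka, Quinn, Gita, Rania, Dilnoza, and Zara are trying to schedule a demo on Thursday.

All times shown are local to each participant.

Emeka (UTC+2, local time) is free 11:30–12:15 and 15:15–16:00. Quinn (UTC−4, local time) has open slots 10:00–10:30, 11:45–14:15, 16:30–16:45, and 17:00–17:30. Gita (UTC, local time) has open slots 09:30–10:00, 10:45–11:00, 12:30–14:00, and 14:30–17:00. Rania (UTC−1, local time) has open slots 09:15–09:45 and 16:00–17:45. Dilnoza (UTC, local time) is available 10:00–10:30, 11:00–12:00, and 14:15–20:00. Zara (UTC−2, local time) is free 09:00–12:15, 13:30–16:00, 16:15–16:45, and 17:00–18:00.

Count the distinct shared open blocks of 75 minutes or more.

0

Emeka → UTC: 09:30–10:15, 13:15–14:00.
Quinn → UTC: 14:00–14:30, 15:45–18:15, 20:30–20:45, 21:00–21:30.
Gita → UTC: 09:30–10:00, 10:45–11:00, 12:30–14:00, 14:30–17:00.
Rania → UTC: 10:15–10:45, 17:00–18:45.
Dilnoza → UTC: 10:00–10:30, 11:00–12:00, 14:15–20:00.
Zara → UTC: 11:00–14:15, 15:30–18:00, 18:15–18:45, 19:00–20:00.
Emeka ∩ Quinn: (none).
Emeka ∩ Quinn ∩ Gita: (none).
Emeka ∩ Quinn ∩ Gita ∩ Rania: (none).
Emeka ∩ Quinn ∩ Gita ∩ Rania ∩ Dilnoza: (none).
Emeka ∩ Quinn ∩ Gita ∩ Rania ∩ Dilnoza ∩ Zara: (none).
Windows ≥ 75 min: (none).
That's 0 windows.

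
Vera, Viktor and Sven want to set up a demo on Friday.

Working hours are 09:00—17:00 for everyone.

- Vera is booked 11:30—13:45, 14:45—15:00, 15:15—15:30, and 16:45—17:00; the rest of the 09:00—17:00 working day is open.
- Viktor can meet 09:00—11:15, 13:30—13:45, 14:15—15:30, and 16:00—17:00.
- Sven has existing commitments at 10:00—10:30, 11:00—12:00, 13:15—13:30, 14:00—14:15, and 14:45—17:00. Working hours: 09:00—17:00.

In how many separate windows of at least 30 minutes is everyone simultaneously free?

3

Vera free within 09:00–17:00: 09:00–11:30, 13:45–14:45, 15:00–15:15, 15:30–16:45.
Sven free within 09:00–17:00: 09:00–10:00, 10:30–11:00, 12:00–13:15, 13:30–14:00, 14:15–14:45.
Vera ∩ Viktor: 09:00–11:15, 14:15–14:45, 15:00–15:15, 16:00–16:45.
Vera ∩ Viktor ∩ Sven: 09:00–10:00, 10:30–11:00, 14:15–14:45.
Windows ≥ 30 min: 09:00–10:00, 10:30–11:00, 14:15–14:45.
That's 3 windows.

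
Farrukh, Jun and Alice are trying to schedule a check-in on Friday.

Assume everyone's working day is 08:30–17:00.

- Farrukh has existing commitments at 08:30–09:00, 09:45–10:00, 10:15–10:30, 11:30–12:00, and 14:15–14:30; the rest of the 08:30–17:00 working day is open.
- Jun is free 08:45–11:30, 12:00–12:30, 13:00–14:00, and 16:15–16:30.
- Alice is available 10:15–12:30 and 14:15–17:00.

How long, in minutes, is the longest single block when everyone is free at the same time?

60 minutes

Farrukh free within 08:30–17:00: 09:00–09:45, 10:00–10:15, 10:30–11:30, 12:00–14:15, 14:30–17:00.
Farrukh ∩ Jun: 09:00–09:45, 10:00–10:15, 10:30–11:30, 12:00–12:30, 13:00–14:00, 16:15–16:30.
Farrukh ∩ Jun ∩ Alice: 10:30–11:30, 12:00–12:30, 16:15–16:30.
Common window lengths: 60, 30, 15 min; longest is 60.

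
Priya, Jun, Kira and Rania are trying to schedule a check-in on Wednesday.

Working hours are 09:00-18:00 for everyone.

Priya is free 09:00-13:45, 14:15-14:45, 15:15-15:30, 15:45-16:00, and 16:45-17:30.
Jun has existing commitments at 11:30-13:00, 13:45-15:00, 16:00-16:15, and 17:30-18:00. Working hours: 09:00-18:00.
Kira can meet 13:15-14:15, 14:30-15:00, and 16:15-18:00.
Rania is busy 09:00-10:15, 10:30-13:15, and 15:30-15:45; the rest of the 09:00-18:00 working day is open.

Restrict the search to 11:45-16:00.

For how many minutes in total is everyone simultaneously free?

Jun free within 09:00–18:00: 09:00–11:30, 13:00–13:45, 15:00–16:00, 16:15–17:30.
Rania free within 09:00–18:00: 10:15–10:30, 13:15–15:30, 15:45–18:00.
Priya ∩ Jun: 09:00–11:30, 13:00–13:45, 15:15–15:30, 15:45–16:00, 16:45–17:30.
Priya ∩ Jun ∩ Kira: 13:15–13:45, 16:45–17:30.
Priya ∩ Jun ∩ Kira ∩ Rania: 13:15–13:45, 16:45–17:30.
Restricted to 11:45–16:00: 13:15–13:45.
Total common minutes: 30.

30 minutes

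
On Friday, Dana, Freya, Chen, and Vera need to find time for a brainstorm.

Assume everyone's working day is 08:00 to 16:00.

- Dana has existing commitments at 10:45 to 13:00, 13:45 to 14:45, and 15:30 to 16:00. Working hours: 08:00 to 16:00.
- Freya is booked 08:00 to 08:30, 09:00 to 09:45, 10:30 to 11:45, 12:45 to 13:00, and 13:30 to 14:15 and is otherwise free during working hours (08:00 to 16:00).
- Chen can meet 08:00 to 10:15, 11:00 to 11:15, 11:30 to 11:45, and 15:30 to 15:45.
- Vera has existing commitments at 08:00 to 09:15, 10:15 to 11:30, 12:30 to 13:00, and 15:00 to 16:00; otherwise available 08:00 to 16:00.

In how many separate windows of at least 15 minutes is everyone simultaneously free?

1

Dana free within 08:00–16:00: 08:00–10:45, 13:00–13:45, 14:45–15:30.
Freya free within 08:00–16:00: 08:30–09:00, 09:45–10:30, 11:45–12:45, 13:00–13:30, 14:15–16:00.
Vera free within 08:00–16:00: 09:15–10:15, 11:30–12:30, 13:00–15:00.
Dana ∩ Freya: 08:30–09:00, 09:45–10:30, 13:00–13:30, 14:45–15:30.
Dana ∩ Freya ∩ Chen: 08:30–09:00, 09:45–10:15.
Dana ∩ Freya ∩ Chen ∩ Vera: 09:45–10:15.
Windows ≥ 15 min: 09:45–10:15.
That's 1 window.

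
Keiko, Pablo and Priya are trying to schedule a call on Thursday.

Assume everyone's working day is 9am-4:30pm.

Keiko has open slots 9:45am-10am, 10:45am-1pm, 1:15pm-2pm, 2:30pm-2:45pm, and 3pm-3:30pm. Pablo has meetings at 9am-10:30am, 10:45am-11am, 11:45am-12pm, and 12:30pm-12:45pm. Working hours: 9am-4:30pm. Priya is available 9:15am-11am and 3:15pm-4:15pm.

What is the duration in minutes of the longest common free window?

Pablo free within 09:00–16:30: 10:30–10:45, 11:00–11:45, 12:00–12:30, 12:45–16:30.
Keiko ∩ Pablo: 11:00–11:45, 12:00–12:30, 12:45–13:00, 13:15–14:00, 14:30–14:45, 15:00–15:30.
Keiko ∩ Pablo ∩ Priya: 15:15–15:30.
Single common window of 15 minutes.

15 minutes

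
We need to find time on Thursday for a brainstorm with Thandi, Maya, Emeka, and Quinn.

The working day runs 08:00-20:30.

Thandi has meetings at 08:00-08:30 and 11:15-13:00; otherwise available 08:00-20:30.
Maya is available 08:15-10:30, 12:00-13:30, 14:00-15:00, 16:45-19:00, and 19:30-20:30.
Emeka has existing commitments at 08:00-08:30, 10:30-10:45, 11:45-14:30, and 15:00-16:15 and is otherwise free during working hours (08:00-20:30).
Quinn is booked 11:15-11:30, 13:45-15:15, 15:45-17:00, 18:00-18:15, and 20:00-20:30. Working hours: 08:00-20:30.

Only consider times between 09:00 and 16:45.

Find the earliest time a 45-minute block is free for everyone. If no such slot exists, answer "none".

09:00

Thandi free within 08:00–20:30: 08:30–11:15, 13:00–20:30.
Emeka free within 08:00–20:30: 08:30–10:30, 10:45–11:45, 14:30–15:00, 16:15–20:30.
Quinn free within 08:00–20:30: 08:00–11:15, 11:30–13:45, 15:15–15:45, 17:00–18:00, 18:15–20:00.
Thandi ∩ Maya: 08:30–10:30, 13:00–13:30, 14:00–15:00, 16:45–19:00, 19:30–20:30.
Thandi ∩ Maya ∩ Emeka: 08:30–10:30, 14:30–15:00, 16:45–19:00, 19:30–20:30.
Thandi ∩ Maya ∩ Emeka ∩ Quinn: 08:30–10:30, 17:00–18:00, 18:15–19:00, 19:30–20:00.
Restricted to 09:00–16:45: 09:00–10:30.
Windows ≥ 45 min: 09:00–10:30.
Earliest such window starts at 09:00.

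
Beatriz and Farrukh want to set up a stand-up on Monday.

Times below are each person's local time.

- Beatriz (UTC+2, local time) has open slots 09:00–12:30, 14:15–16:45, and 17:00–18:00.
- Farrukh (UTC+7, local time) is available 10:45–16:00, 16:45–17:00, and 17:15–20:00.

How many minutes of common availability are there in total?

195 minutes

Beatriz → UTC: 07:00–10:30, 12:15–14:45, 15:00–16:00.
Farrukh → UTC: 03:45–09:00, 09:45–10:00, 10:15–13:00.
Beatriz ∩ Farrukh: 07:00–09:00, 09:45–10:00, 10:15–10:30, 12:15–13:00.
Total common minutes: 120 + 15 + 15 + 45 = 195.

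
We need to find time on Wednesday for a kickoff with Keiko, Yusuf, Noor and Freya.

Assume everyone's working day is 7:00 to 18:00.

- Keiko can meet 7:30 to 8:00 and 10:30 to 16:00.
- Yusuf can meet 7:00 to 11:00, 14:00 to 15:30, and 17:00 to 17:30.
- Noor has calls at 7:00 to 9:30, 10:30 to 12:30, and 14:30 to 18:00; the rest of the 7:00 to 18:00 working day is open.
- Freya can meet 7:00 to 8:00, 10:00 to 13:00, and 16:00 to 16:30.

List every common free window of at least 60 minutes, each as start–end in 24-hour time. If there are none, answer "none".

Noor free within 07:00–18:00: 09:30–10:30, 12:30–14:30.
Keiko ∩ Yusuf: 07:30–08:00, 10:30–11:00, 14:00–15:30.
Keiko ∩ Yusuf ∩ Noor: 14:00–14:30.
Keiko ∩ Yusuf ∩ Noor ∩ Freya: (none).
Windows ≥ 60 min: (none).

none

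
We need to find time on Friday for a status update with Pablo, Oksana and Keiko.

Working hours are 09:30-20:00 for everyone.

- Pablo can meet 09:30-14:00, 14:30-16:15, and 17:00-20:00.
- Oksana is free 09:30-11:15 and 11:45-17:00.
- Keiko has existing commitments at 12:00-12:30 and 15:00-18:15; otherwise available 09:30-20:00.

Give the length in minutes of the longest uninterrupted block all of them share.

105 minutes

Keiko free within 09:30–20:00: 09:30–12:00, 12:30–15:00, 18:15–20:00.
Pablo ∩ Oksana: 09:30–11:15, 11:45–14:00, 14:30–16:15.
Pablo ∩ Oksana ∩ Keiko: 09:30–11:15, 11:45–12:00, 12:30–14:00, 14:30–15:00.
Common window lengths: 105, 15, 90, 30 min; longest is 105.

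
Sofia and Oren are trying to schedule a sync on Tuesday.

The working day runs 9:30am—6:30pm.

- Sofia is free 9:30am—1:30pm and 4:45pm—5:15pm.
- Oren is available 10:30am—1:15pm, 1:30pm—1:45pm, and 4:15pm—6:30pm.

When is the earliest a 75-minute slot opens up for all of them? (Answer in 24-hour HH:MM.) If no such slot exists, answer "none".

Sofia ∩ Oren: 10:30–13:15, 16:45–17:15.
Windows ≥ 75 min: 10:30–13:15.
Earliest such window starts at 10:30.

10:30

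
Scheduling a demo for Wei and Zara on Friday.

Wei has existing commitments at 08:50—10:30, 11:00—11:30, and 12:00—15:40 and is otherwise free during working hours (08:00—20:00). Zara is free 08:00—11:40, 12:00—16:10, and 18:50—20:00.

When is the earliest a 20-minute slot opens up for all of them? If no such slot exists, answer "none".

Wei free within 08:00–20:00: 08:00–08:50, 10:30–11:00, 11:30–12:00, 15:40–20:00.
Wei ∩ Zara: 08:00–08:50, 10:30–11:00, 11:30–11:40, 15:40–16:10, 18:50–20:00.
Windows ≥ 20 min: 08:00–08:50, 10:30–11:00, 15:40–16:10, 18:50–20:00.
Earliest such window starts at 08:00.

08:00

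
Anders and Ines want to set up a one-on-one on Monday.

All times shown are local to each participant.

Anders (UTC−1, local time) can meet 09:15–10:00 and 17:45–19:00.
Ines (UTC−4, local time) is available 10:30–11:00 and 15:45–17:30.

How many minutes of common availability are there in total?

15 minutes

Anders → UTC: 10:15–11:00, 18:45–20:00.
Ines → UTC: 14:30–15:00, 19:45–21:30.
Anders ∩ Ines: 19:45–20:00.
Total common minutes: 15.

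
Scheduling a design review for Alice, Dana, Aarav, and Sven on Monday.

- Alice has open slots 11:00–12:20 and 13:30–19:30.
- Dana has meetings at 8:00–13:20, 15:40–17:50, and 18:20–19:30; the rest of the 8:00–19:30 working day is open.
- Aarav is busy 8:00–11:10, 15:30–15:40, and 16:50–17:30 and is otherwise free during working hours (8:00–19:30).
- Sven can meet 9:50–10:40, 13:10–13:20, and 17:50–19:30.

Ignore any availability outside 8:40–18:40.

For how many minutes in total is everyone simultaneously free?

30 minutes

Dana free within 08:00–19:30: 13:20–15:40, 17:50–18:20.
Aarav free within 08:00–19:30: 11:10–15:30, 15:40–16:50, 17:30–19:30.
Alice ∩ Dana: 13:30–15:40, 17:50–18:20.
Alice ∩ Dana ∩ Aarav: 13:30–15:30, 17:50–18:20.
Alice ∩ Dana ∩ Aarav ∩ Sven: 17:50–18:20.
Restricted to 08:40–18:40: 17:50–18:20.
Total common minutes: 30.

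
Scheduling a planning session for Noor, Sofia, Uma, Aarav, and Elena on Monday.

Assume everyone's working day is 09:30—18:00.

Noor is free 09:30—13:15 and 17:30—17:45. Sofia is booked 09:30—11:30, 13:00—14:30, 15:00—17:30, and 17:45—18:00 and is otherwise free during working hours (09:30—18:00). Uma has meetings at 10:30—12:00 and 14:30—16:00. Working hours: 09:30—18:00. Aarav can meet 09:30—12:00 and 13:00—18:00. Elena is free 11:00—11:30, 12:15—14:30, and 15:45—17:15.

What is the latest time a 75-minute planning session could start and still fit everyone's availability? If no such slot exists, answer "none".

none

Sofia free within 09:30–18:00: 11:30–13:00, 14:30–15:00, 17:30–17:45.
Uma free within 09:30–18:00: 09:30–10:30, 12:00–14:30, 16:00–18:00.
Noor ∩ Sofia: 11:30–13:00, 17:30–17:45.
Noor ∩ Sofia ∩ Uma: 12:00–13:00, 17:30–17:45.
Noor ∩ Sofia ∩ Uma ∩ Aarav: 17:30–17:45.
Noor ∩ Sofia ∩ Uma ∩ Aarav ∩ Elena: (none).
Windows ≥ 75 min: (none).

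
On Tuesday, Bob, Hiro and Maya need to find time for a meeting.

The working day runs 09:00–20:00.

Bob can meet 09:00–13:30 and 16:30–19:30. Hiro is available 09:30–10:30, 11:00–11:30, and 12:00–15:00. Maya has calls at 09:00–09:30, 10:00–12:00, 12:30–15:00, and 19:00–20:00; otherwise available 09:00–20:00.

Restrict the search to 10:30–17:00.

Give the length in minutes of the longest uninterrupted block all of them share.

Maya free within 09:00–20:00: 09:30–10:00, 12:00–12:30, 15:00–19:00.
Bob ∩ Hiro: 09:30–10:30, 11:00–11:30, 12:00–13:30.
Bob ∩ Hiro ∩ Maya: 09:30–10:00, 12:00–12:30.
Restricted to 10:30–17:00: 12:00–12:30.
Single common window of 30 minutes.

30 minutes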